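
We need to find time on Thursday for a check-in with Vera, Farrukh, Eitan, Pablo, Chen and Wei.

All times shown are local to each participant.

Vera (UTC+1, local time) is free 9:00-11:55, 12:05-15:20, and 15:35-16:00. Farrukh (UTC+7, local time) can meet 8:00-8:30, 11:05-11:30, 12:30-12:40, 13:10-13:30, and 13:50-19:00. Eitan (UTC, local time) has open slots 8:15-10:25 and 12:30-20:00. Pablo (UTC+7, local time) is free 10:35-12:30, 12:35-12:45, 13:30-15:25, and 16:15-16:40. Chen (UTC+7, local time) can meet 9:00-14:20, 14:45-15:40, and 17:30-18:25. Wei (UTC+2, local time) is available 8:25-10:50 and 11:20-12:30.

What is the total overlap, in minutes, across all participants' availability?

10 minutes

Vera → UTC: 08:00–10:55, 11:05–14:20, 14:35–15:00.
Farrukh → UTC: 01:00–01:30, 04:05–04:30, 05:30–05:40, 06:10–06:30, 06:50–12:00.
Eitan → UTC: 08:15–10:25, 12:30–20:00.
Pablo → UTC: 03:35–05:30, 05:35–05:45, 06:30–08:25, 09:15–09:40.
Chen → UTC: 02:00–07:20, 07:45–08:40, 10:30–11:25.
Wei → UTC: 06:25–08:50, 09:20–10:30.
Vera ∩ Farrukh: 08:00–10:55, 11:05–12:00.
Vera ∩ Farrukh ∩ Eitan: 08:15–10:25.
Vera ∩ Farrukh ∩ Eitan ∩ Pablo: 08:15–08:25, 09:15–09:40.
Vera ∩ Farrukh ∩ Eitan ∩ Pablo ∩ Chen: 08:15–08:25.
Vera ∩ Farrukh ∩ Eitan ∩ Pablo ∩ Chen ∩ Wei: 08:15–08:25.
Total common minutes: 10.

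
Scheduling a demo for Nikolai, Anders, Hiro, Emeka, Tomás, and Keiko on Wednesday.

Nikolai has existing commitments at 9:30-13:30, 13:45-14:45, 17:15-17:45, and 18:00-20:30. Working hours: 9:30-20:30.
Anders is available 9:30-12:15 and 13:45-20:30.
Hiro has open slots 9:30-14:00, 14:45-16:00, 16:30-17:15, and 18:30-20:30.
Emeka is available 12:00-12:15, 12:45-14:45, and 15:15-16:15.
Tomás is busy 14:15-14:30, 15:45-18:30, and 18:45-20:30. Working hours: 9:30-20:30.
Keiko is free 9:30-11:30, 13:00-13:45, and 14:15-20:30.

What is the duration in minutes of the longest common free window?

Nikolai free within 09:30–20:30: 13:30–13:45, 14:45–17:15, 17:45–18:00.
Tomás free within 09:30–20:30: 09:30–14:15, 14:30–15:45, 18:30–18:45.
Nikolai ∩ Anders: 14:45–17:15, 17:45–18:00.
Nikolai ∩ Anders ∩ Hiro: 14:45–16:00, 16:30–17:15.
Nikolai ∩ Anders ∩ Hiro ∩ Emeka: 15:15–16:00.
Nikolai ∩ Anders ∩ Hiro ∩ Emeka ∩ Tomás: 15:15–15:45.
Nikolai ∩ Anders ∩ Hiro ∩ Emeka ∩ Tomás ∩ Keiko: 15:15–15:45.
Single common window of 30 minutes.

30 minutes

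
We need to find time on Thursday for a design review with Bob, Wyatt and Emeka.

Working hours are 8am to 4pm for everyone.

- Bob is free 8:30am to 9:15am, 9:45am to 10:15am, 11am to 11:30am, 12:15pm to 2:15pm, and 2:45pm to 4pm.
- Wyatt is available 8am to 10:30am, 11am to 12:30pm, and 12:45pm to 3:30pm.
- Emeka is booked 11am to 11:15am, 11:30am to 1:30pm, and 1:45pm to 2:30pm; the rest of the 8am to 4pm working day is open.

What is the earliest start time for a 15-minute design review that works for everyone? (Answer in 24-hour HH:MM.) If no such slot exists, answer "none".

08:30

Emeka free within 08:00–16:00: 08:00–11:00, 11:15–11:30, 13:30–13:45, 14:30–16:00.
Bob ∩ Wyatt: 08:30–09:15, 09:45–10:15, 11:00–11:30, 12:15–12:30, 12:45–14:15, 14:45–15:30.
Bob ∩ Wyatt ∩ Emeka: 08:30–09:15, 09:45–10:15, 11:15–11:30, 13:30–13:45, 14:45–15:30.
Windows ≥ 15 min: 08:30–09:15, 09:45–10:15, 11:15–11:30, 13:30–13:45, 14:45–15:30.
Earliest such window starts at 08:30.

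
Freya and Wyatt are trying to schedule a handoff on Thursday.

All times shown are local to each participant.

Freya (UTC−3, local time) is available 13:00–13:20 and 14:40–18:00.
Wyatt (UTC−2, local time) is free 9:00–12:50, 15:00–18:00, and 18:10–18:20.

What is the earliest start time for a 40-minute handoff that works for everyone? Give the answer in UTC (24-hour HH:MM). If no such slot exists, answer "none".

Freya → UTC: 16:00–16:20, 17:40–21:00.
Wyatt → UTC: 11:00–14:50, 17:00–20:00, 20:10–20:20.
Freya ∩ Wyatt: 17:40–20:00, 20:10–20:20.
Windows ≥ 40 min: 17:40–20:00.
Earliest such window starts at 17:40.

17:40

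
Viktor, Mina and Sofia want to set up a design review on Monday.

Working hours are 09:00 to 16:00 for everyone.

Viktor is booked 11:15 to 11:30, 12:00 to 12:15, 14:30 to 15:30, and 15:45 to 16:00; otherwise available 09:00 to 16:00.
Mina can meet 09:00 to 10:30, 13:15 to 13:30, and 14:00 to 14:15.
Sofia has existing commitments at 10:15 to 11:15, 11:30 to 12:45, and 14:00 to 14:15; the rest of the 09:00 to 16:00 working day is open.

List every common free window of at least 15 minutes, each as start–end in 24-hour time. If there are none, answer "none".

09:00–10:15, 13:15–13:30

Viktor free within 09:00–16:00: 09:00–11:15, 11:30–12:00, 12:15–14:30, 15:30–15:45.
Sofia free within 09:00–16:00: 09:00–10:15, 11:15–11:30, 12:45–14:00, 14:15–16:00.
Viktor ∩ Mina: 09:00–10:30, 13:15–13:30, 14:00–14:15.
Viktor ∩ Mina ∩ Sofia: 09:00–10:15, 13:15–13:30.
Windows ≥ 15 min: 09:00–10:15, 13:15–13:30.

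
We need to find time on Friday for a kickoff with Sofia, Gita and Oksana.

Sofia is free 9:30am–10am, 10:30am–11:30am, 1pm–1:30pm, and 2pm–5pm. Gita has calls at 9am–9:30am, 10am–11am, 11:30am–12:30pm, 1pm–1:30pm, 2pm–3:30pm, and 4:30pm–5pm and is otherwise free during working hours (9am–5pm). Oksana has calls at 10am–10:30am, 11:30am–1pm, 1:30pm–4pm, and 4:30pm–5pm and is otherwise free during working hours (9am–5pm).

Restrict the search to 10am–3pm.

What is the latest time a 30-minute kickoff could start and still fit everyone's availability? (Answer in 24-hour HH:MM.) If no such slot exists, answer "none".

Gita free within 09:00–17:00: 09:30–10:00, 11:00–11:30, 12:30–13:00, 13:30–14:00, 15:30–16:30.
Oksana free within 09:00–17:00: 09:00–10:00, 10:30–11:30, 13:00–13:30, 16:00–16:30.
Sofia ∩ Gita: 09:30–10:00, 11:00–11:30, 15:30–16:30.
Sofia ∩ Gita ∩ Oksana: 09:30–10:00, 11:00–11:30, 16:00–16:30.
Restricted to 10:00–15:00: 11:00–11:30.
Windows ≥ 30 min: 11:00–11:30.
Latest start in the last window 11:00–11:30 is 11:30 − 30 min = 11:00.

11:00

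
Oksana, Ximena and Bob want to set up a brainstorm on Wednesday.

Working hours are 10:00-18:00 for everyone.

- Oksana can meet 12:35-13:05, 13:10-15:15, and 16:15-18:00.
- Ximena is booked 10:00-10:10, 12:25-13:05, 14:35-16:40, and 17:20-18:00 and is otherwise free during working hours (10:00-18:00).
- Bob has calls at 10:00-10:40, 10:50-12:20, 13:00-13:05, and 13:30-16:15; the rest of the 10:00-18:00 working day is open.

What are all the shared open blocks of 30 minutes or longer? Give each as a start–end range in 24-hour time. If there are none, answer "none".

Ximena free within 10:00–18:00: 10:10–12:25, 13:05–14:35, 16:40–17:20.
Bob free within 10:00–18:00: 10:40–10:50, 12:20–13:00, 13:05–13:30, 16:15–18:00.
Oksana ∩ Ximena: 13:10–14:35, 16:40–17:20.
Oksana ∩ Ximena ∩ Bob: 13:10–13:30, 16:40–17:20.
Windows ≥ 30 min: 16:40–17:20.

16:40–17:20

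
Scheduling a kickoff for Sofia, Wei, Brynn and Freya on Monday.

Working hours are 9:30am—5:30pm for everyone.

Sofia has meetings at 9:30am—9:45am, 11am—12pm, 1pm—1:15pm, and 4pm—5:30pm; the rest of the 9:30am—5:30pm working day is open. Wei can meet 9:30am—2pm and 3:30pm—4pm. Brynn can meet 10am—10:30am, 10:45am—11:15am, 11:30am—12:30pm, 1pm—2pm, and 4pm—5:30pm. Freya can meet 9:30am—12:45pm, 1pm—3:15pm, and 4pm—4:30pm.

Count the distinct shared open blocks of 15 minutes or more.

Sofia free within 09:30–17:30: 09:45–11:00, 12:00–13:00, 13:15–16:00.
Sofia ∩ Wei: 09:45–11:00, 12:00–13:00, 13:15–14:00, 15:30–16:00.
Sofia ∩ Wei ∩ Brynn: 10:00–10:30, 10:45–11:00, 12:00–12:30, 13:15–14:00.
Sofia ∩ Wei ∩ Brynn ∩ Freya: 10:00–10:30, 10:45–11:00, 12:00–12:30, 13:15–14:00.
Windows ≥ 15 min: 10:00–10:30, 10:45–11:00, 12:00–12:30, 13:15–14:00.
That's 4 windows.

4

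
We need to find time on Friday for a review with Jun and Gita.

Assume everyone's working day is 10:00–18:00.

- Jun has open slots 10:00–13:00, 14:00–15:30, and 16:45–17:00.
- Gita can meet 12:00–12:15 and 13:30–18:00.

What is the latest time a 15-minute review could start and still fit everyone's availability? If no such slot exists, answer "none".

Jun ∩ Gita: 12:00–12:15, 14:00–15:30, 16:45–17:00.
Windows ≥ 15 min: 12:00–12:15, 14:00–15:30, 16:45–17:00.
Latest start in the last window 16:45–17:00 is 17:00 − 15 min = 16:45.

16:45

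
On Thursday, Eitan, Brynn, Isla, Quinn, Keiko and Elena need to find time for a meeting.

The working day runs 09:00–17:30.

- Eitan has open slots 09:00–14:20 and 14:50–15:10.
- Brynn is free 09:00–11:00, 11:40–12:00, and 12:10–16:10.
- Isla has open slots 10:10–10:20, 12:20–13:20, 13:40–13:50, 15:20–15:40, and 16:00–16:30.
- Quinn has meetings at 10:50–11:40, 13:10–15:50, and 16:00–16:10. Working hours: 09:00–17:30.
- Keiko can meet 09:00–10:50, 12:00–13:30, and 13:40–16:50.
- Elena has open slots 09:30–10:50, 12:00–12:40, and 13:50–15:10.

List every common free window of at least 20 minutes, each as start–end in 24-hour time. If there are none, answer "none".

Quinn free within 09:00–17:30: 09:00–10:50, 11:40–13:10, 15:50–16:00, 16:10–17:30.
Eitan ∩ Brynn: 09:00–11:00, 11:40–12:00, 12:10–14:20, 14:50–15:10.
Eitan ∩ Brynn ∩ Isla: 10:10–10:20, 12:20–13:20, 13:40–13:50.
Eitan ∩ Brynn ∩ Isla ∩ Quinn: 10:10–10:20, 12:20–13:10.
Eitan ∩ Brynn ∩ Isla ∩ Quinn ∩ Keiko: 10:10–10:20, 12:20–13:10.
Eitan ∩ Brynn ∩ Isla ∩ Quinn ∩ Keiko ∩ Elena: 10:10–10:20, 12:20–12:40.
Windows ≥ 20 min: 12:20–12:40.

12:20–12:40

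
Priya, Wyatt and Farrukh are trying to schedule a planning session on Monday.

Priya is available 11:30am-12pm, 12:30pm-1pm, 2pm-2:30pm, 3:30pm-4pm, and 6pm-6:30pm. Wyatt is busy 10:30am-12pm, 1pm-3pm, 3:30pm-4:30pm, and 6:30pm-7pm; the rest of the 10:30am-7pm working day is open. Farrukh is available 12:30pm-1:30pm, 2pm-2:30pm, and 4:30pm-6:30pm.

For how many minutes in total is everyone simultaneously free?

60 minutes

Wyatt free within 10:30–19:00: 12:00–13:00, 15:00–15:30, 16:30–18:30.
Priya ∩ Wyatt: 12:30–13:00, 18:00–18:30.
Priya ∩ Wyatt ∩ Farrukh: 12:30–13:00, 18:00–18:30.
Total common minutes: 30 + 30 = 60.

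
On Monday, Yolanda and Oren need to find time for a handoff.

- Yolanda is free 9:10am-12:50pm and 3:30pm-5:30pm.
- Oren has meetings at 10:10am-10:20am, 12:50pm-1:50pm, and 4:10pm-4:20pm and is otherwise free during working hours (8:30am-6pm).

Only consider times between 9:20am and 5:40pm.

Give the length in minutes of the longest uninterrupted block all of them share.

150 minutes

Oren free within 08:30–18:00: 08:30–10:10, 10:20–12:50, 13:50–16:10, 16:20–18:00.
Yolanda ∩ Oren: 09:10–10:10, 10:20–12:50, 15:30–16:10, 16:20–17:30.
Restricted to 09:20–17:40: 09:20–10:10, 10:20–12:50, 15:30–16:10, 16:20–17:30.
Common window lengths: 50, 150, 40, 70 min; longest is 150.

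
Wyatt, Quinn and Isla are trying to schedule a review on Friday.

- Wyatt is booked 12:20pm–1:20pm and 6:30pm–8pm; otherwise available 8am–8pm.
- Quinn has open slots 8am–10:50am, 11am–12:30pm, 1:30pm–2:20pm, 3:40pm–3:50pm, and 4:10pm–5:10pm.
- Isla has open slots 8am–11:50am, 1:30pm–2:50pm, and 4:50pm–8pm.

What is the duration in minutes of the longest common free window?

170 minutes

Wyatt free within 08:00–20:00: 08:00–12:20, 13:20–18:30.
Wyatt ∩ Quinn: 08:00–10:50, 11:00–12:20, 13:30–14:20, 15:40–15:50, 16:10–17:10.
Wyatt ∩ Quinn ∩ Isla: 08:00–10:50, 11:00–11:50, 13:30–14:20, 16:50–17:10.
Common window lengths: 170, 50, 50, 20 min; longest is 170.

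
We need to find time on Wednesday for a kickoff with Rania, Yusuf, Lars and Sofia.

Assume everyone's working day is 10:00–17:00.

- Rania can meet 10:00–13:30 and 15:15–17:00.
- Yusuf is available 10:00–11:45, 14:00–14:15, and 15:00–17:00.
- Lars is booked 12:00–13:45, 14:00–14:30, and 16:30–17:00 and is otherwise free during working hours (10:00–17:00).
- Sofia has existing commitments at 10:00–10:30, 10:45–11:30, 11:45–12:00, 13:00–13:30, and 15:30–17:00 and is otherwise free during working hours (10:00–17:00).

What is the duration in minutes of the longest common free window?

Lars free within 10:00–17:00: 10:00–12:00, 13:45–14:00, 14:30–16:30.
Sofia free within 10:00–17:00: 10:30–10:45, 11:30–11:45, 12:00–13:00, 13:30–15:30.
Rania ∩ Yusuf: 10:00–11:45, 15:15–17:00.
Rania ∩ Yusuf ∩ Lars: 10:00–11:45, 15:15–16:30.
Rania ∩ Yusuf ∩ Lars ∩ Sofia: 10:30–10:45, 11:30–11:45, 15:15–15:30.
Common window lengths: 15, 15, 15 min; longest is 15.

15 minutes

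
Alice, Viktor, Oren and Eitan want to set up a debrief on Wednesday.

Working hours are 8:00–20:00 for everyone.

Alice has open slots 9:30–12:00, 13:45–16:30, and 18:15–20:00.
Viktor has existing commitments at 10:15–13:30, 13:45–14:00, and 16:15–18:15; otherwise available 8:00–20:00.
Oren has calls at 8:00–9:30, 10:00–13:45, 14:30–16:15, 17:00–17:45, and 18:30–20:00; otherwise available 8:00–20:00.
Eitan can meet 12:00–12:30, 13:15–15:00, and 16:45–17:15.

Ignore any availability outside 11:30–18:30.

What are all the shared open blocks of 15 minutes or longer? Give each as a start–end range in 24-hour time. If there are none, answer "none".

14:00–14:30

Viktor free within 08:00–20:00: 08:00–10:15, 13:30–13:45, 14:00–16:15, 18:15–20:00.
Oren free within 08:00–20:00: 09:30–10:00, 13:45–14:30, 16:15–17:00, 17:45–18:30.
Alice ∩ Viktor: 09:30–10:15, 14:00–16:15, 18:15–20:00.
Alice ∩ Viktor ∩ Oren: 09:30–10:00, 14:00–14:30, 18:15–18:30.
Alice ∩ Viktor ∩ Oren ∩ Eitan: 14:00–14:30.
Restricted to 11:30–18:30: 14:00–14:30.
Windows ≥ 15 min: 14:00–14:30.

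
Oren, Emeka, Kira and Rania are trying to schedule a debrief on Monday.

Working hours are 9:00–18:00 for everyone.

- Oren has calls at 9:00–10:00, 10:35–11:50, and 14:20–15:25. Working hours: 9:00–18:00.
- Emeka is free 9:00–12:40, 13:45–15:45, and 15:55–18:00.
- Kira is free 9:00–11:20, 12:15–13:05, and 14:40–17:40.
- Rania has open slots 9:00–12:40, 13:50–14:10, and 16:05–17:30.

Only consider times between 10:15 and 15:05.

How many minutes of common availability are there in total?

Oren free within 09:00–18:00: 10:00–10:35, 11:50–14:20, 15:25–18:00.
Oren ∩ Emeka: 10:00–10:35, 11:50–12:40, 13:45–14:20, 15:25–15:45, 15:55–18:00.
Oren ∩ Emeka ∩ Kira: 10:00–10:35, 12:15–12:40, 15:25–15:45, 15:55–17:40.
Oren ∩ Emeka ∩ Kira ∩ Rania: 10:00–10:35, 12:15–12:40, 16:05–17:30.
Restricted to 10:15–15:05: 10:15–10:35, 12:15–12:40.
Total common minutes: 20 + 25 = 45.

45 minutes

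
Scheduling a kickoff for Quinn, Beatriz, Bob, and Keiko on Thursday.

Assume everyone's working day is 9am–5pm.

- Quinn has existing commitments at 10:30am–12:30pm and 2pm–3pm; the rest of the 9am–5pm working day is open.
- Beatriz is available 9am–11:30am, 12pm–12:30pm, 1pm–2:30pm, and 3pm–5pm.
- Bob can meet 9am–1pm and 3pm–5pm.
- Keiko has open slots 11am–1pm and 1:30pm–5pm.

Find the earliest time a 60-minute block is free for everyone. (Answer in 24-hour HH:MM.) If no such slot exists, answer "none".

Quinn free within 09:00–17:00: 09:00–10:30, 12:30–14:00, 15:00–17:00.
Quinn ∩ Beatriz: 09:00–10:30, 13:00–14:00, 15:00–17:00.
Quinn ∩ Beatriz ∩ Bob: 09:00–10:30, 15:00–17:00.
Quinn ∩ Beatriz ∩ Bob ∩ Keiko: 15:00–17:00.
Windows ≥ 60 min: 15:00–17:00.
Earliest such window starts at 15:00.

15:00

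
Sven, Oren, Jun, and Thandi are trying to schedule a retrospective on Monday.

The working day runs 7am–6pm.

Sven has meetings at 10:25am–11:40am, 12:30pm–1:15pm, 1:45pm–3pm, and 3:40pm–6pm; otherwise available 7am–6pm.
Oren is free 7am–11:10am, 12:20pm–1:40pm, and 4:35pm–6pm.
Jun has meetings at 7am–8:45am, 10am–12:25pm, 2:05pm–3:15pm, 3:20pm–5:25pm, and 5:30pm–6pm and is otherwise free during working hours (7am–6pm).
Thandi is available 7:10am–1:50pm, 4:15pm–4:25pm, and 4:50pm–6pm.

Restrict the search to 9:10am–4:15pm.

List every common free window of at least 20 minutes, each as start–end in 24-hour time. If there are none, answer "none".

Sven free within 07:00–18:00: 07:00–10:25, 11:40–12:30, 13:15–13:45, 15:00–15:40.
Jun free within 07:00–18:00: 08:45–10:00, 12:25–14:05, 15:15–15:20, 17:25–17:30.
Sven ∩ Oren: 07:00–10:25, 12:20–12:30, 13:15–13:40.
Sven ∩ Oren ∩ Jun: 08:45–10:00, 12:25–12:30, 13:15–13:40.
Sven ∩ Oren ∩ Jun ∩ Thandi: 08:45–10:00, 12:25–12:30, 13:15–13:40.
Restricted to 09:10–16:15: 09:10–10:00, 12:25–12:30, 13:15–13:40.
Windows ≥ 20 min: 09:10–10:00, 13:15–13:40.

09:10–10:00, 13:15–13:40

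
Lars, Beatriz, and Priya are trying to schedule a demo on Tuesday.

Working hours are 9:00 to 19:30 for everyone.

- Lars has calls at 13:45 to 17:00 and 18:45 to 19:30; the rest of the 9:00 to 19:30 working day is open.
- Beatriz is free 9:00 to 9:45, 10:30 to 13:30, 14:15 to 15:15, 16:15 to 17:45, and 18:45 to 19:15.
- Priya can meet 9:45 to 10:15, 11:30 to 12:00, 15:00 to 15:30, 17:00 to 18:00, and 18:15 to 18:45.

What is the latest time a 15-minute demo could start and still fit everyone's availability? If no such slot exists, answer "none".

Lars free within 09:00–19:30: 09:00–13:45, 17:00–18:45.
Lars ∩ Beatriz: 09:00–09:45, 10:30–13:30, 17:00–17:45.
Lars ∩ Beatriz ∩ Priya: 11:30–12:00, 17:00–17:45.
Windows ≥ 15 min: 11:30–12:00, 17:00–17:45.
Latest start in the last window 17:00–17:45 is 17:45 − 15 min = 17:30.

17:30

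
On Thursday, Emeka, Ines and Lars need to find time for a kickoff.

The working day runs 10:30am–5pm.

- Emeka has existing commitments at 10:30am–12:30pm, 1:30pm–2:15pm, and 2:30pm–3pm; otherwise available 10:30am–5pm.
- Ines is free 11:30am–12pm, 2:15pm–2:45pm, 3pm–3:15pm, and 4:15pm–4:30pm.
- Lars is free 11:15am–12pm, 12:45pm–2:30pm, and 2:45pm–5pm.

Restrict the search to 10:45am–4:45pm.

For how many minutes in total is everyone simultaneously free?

45 minutes

Emeka free within 10:30–17:00: 12:30–13:30, 14:15–14:30, 15:00–17:00.
Emeka ∩ Ines: 14:15–14:30, 15:00–15:15, 16:15–16:30.
Emeka ∩ Ines ∩ Lars: 14:15–14:30, 15:00–15:15, 16:15–16:30.
Restricted to 10:45–16:45: 14:15–14:30, 15:00–15:15, 16:15–16:30.
Total common minutes: 15 + 15 + 15 = 45.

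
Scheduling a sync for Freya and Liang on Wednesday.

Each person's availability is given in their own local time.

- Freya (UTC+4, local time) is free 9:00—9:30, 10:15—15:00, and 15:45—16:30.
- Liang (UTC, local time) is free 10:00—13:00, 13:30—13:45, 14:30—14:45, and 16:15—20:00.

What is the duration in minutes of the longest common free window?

Freya → UTC: 05:00–05:30, 06:15–11:00, 11:45–12:30.
Liang → UTC: 10:00–13:00, 13:30–13:45, 14:30–14:45, 16:15–20:00.
Freya ∩ Liang: 10:00–11:00, 11:45–12:30.
Common window lengths: 60, 45 min; longest is 60.

60 minutes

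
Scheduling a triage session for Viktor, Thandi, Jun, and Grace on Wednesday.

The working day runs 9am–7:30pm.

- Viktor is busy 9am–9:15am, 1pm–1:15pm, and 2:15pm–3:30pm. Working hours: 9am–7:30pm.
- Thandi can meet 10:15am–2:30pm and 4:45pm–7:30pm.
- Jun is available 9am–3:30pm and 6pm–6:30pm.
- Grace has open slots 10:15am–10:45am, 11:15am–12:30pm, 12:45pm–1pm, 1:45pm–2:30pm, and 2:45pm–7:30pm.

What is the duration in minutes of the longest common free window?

75 minutes

Viktor free within 09:00–19:30: 09:15–13:00, 13:15–14:15, 15:30–19:30.
Viktor ∩ Thandi: 10:15–13:00, 13:15–14:15, 16:45–19:30.
Viktor ∩ Thandi ∩ Jun: 10:15–13:00, 13:15–14:15, 18:00–18:30.
Viktor ∩ Thandi ∩ Jun ∩ Grace: 10:15–10:45, 11:15–12:30, 12:45–13:00, 13:45–14:15, 18:00–18:30.
Common window lengths: 30, 75, 15, 30, 30 min; longest is 75.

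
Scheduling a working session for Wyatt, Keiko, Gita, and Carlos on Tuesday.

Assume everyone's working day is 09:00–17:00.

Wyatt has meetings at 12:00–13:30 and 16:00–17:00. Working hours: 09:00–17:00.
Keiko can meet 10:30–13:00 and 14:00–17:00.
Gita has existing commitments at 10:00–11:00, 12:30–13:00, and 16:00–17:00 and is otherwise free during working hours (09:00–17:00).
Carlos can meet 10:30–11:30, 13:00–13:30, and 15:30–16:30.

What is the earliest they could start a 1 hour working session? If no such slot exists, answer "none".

Wyatt free within 09:00–17:00: 09:00–12:00, 13:30–16:00.
Gita free within 09:00–17:00: 09:00–10:00, 11:00–12:30, 13:00–16:00.
Wyatt ∩ Keiko: 10:30–12:00, 14:00–16:00.
Wyatt ∩ Keiko ∩ Gita: 11:00–12:00, 14:00–16:00.
Wyatt ∩ Keiko ∩ Gita ∩ Carlos: 11:00–11:30, 15:30–16:00.
Windows ≥ 60 min: (none).

none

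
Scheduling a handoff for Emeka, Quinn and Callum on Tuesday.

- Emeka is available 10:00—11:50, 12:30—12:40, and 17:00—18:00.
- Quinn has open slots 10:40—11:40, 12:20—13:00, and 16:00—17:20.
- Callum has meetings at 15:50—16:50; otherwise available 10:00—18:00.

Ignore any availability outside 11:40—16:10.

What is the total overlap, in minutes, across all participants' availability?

Callum free within 10:00–18:00: 10:00–15:50, 16:50–18:00.
Emeka ∩ Quinn: 10:40–11:40, 12:30–12:40, 17:00–17:20.
Emeka ∩ Quinn ∩ Callum: 10:40–11:40, 12:30–12:40, 17:00–17:20.
Restricted to 11:40–16:10: 12:30–12:40.
Total common minutes: 10.

10 minutes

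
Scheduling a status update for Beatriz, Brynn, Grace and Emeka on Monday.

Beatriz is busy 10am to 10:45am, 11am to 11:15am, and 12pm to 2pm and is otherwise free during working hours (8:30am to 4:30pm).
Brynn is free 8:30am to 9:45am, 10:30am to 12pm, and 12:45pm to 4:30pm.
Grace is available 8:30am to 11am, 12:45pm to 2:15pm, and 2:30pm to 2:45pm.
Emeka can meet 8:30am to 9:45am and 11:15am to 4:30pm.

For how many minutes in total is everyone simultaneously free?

105 minutes

Beatriz free within 08:30–16:30: 08:30–10:00, 10:45–11:00, 11:15–12:00, 14:00–16:30.
Beatriz ∩ Brynn: 08:30–09:45, 10:45–11:00, 11:15–12:00, 14:00–16:30.
Beatriz ∩ Brynn ∩ Grace: 08:30–09:45, 10:45–11:00, 14:00–14:15, 14:30–14:45.
Beatriz ∩ Brynn ∩ Grace ∩ Emeka: 08:30–09:45, 14:00–14:15, 14:30–14:45.
Total common minutes: 75 + 15 + 15 = 105.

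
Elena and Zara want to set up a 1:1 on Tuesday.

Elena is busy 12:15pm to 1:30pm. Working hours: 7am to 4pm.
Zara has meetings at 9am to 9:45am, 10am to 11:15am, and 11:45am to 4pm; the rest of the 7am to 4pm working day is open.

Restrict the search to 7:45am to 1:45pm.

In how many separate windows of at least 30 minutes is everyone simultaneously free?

Elena free within 07:00–16:00: 07:00–12:15, 13:30–16:00.
Zara free within 07:00–16:00: 07:00–09:00, 09:45–10:00, 11:15–11:45.
Elena ∩ Zara: 07:00–09:00, 09:45–10:00, 11:15–11:45.
Restricted to 07:45–13:45: 07:45–09:00, 09:45–10:00, 11:15–11:45.
Windows ≥ 30 min: 07:45–09:00, 11:15–11:45.
That's 2 windows.

2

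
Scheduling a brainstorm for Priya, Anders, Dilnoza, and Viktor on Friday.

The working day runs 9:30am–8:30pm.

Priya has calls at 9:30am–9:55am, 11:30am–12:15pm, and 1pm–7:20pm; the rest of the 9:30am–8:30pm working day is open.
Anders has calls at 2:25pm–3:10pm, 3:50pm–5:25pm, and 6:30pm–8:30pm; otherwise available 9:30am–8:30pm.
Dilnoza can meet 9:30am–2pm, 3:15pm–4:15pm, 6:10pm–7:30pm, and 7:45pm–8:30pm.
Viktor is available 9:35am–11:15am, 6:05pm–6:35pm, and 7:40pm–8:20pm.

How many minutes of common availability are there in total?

80 minutes

Priya free within 09:30–20:30: 09:55–11:30, 12:15–13:00, 19:20–20:30.
Anders free within 09:30–20:30: 09:30–14:25, 15:10–15:50, 17:25–18:30.
Priya ∩ Anders: 09:55–11:30, 12:15–13:00.
Priya ∩ Anders ∩ Dilnoza: 09:55–11:30, 12:15–13:00.
Priya ∩ Anders ∩ Dilnoza ∩ Viktor: 09:55–11:15.
Total common minutes: 80.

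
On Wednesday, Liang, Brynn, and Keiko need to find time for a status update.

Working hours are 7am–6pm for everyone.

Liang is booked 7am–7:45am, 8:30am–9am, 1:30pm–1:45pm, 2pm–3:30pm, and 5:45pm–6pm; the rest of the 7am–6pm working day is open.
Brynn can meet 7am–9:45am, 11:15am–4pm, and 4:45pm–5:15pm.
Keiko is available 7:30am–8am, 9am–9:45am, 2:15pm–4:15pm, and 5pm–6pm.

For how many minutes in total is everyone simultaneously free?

105 minutes

Liang free within 07:00–18:00: 07:45–08:30, 09:00–13:30, 13:45–14:00, 15:30–17:45.
Liang ∩ Brynn: 07:45–08:30, 09:00–09:45, 11:15–13:30, 13:45–14:00, 15:30–16:00, 16:45–17:15.
Liang ∩ Brynn ∩ Keiko: 07:45–08:00, 09:00–09:45, 15:30–16:00, 17:00–17:15.
Total common minutes: 15 + 45 + 30 + 15 = 105.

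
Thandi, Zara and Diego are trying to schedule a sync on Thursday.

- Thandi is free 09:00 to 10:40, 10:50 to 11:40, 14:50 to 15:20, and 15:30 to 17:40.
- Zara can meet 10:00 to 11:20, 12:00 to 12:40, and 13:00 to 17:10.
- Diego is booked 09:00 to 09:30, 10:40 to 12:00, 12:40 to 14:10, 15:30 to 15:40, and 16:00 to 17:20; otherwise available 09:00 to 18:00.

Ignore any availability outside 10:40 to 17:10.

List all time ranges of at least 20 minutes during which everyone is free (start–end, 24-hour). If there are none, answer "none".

14:50–15:20, 15:40–16:00

Diego free within 09:00–18:00: 09:30–10:40, 12:00–12:40, 14:10–15:30, 15:40–16:00, 17:20–18:00.
Thandi ∩ Zara: 10:00–10:40, 10:50–11:20, 14:50–15:20, 15:30–17:10.
Thandi ∩ Zara ∩ Diego: 10:00–10:40, 14:50–15:20, 15:40–16:00.
Restricted to 10:40–17:10: 14:50–15:20, 15:40–16:00.
Windows ≥ 20 min: 14:50–15:20, 15:40–16:00.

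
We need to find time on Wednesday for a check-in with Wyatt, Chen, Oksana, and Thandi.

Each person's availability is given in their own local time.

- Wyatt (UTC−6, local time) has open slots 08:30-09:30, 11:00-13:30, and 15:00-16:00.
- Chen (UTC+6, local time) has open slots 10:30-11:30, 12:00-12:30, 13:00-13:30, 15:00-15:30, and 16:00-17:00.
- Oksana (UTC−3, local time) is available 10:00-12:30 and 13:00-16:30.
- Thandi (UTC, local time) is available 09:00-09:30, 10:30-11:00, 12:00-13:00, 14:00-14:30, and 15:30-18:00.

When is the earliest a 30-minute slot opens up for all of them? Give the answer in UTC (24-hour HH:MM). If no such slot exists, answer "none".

Wyatt → UTC: 14:30–15:30, 17:00–19:30, 21:00–22:00.
Chen → UTC: 04:30–05:30, 06:00–06:30, 07:00–07:30, 09:00–09:30, 10:00–11:00.
Oksana → UTC: 13:00–15:30, 16:00–19:30.
Thandi → UTC: 09:00–09:30, 10:30–11:00, 12:00–13:00, 14:00–14:30, 15:30–18:00.
Wyatt ∩ Chen: (none).
Wyatt ∩ Chen ∩ Oksana: (none).
Wyatt ∩ Chen ∩ Oksana ∩ Thandi: (none).
Windows ≥ 30 min: (none).

none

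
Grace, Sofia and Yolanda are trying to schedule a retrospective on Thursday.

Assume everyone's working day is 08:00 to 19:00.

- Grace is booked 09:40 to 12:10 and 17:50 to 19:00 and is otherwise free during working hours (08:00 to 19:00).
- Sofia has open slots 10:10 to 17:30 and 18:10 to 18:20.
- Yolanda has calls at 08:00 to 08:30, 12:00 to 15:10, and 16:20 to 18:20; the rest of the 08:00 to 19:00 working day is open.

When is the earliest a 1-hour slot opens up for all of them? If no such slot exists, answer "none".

Grace free within 08:00–19:00: 08:00–09:40, 12:10–17:50.
Yolanda free within 08:00–19:00: 08:30–12:00, 15:10–16:20, 18:20–19:00.
Grace ∩ Sofia: 12:10–17:30.
Grace ∩ Sofia ∩ Yolanda: 15:10–16:20.
Windows ≥ 60 min: 15:10–16:20.
Earliest such window starts at 15:10.

15:10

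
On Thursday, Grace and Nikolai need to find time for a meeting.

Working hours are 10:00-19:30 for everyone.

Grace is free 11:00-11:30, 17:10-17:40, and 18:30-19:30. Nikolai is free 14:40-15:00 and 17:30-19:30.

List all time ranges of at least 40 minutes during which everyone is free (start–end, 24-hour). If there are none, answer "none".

18:30–19:30

Grace ∩ Nikolai: 17:30–17:40, 18:30–19:30.
Windows ≥ 40 min: 18:30–19:30.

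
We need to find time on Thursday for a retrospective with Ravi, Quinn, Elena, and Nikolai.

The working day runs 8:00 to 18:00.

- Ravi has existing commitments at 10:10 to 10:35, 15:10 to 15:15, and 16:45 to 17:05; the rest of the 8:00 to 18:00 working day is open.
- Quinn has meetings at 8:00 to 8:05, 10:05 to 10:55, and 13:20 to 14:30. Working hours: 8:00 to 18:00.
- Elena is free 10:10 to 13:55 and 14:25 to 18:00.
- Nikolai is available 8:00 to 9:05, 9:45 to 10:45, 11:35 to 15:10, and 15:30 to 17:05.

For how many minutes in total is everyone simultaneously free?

220 minutes

Ravi free within 08:00–18:00: 08:00–10:10, 10:35–15:10, 15:15–16:45, 17:05–18:00.
Quinn free within 08:00–18:00: 08:05–10:05, 10:55–13:20, 14:30–18:00.
Ravi ∩ Quinn: 08:05–10:05, 10:55–13:20, 14:30–15:10, 15:15–16:45, 17:05–18:00.
Ravi ∩ Quinn ∩ Elena: 10:55–13:20, 14:30–15:10, 15:15–16:45, 17:05–18:00.
Ravi ∩ Quinn ∩ Elena ∩ Nikolai: 11:35–13:20, 14:30–15:10, 15:30–16:45.
Total common minutes: 105 + 40 + 75 = 220.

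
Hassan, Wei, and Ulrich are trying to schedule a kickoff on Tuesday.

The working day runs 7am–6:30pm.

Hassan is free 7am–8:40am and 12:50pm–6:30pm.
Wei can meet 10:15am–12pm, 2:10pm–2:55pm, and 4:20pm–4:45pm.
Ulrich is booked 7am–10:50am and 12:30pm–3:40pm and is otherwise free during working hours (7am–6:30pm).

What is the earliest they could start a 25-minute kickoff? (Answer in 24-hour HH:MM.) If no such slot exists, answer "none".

Ulrich free within 07:00–18:30: 10:50–12:30, 15:40–18:30.
Hassan ∩ Wei: 14:10–14:55, 16:20–16:45.
Hassan ∩ Wei ∩ Ulrich: 16:20–16:45.
Windows ≥ 25 min: 16:20–16:45.
Earliest such window starts at 16:20.

16:20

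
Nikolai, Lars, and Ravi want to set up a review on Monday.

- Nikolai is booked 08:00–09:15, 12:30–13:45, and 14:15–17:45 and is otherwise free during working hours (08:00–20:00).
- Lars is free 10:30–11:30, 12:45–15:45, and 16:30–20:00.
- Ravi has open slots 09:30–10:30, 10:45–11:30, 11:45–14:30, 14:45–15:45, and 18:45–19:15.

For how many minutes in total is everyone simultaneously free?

105 minutes

Nikolai free within 08:00–20:00: 09:15–12:30, 13:45–14:15, 17:45–20:00.
Nikolai ∩ Lars: 10:30–11:30, 13:45–14:15, 17:45–20:00.
Nikolai ∩ Lars ∩ Ravi: 10:45–11:30, 13:45–14:15, 18:45–19:15.
Total common minutes: 45 + 30 + 30 = 105.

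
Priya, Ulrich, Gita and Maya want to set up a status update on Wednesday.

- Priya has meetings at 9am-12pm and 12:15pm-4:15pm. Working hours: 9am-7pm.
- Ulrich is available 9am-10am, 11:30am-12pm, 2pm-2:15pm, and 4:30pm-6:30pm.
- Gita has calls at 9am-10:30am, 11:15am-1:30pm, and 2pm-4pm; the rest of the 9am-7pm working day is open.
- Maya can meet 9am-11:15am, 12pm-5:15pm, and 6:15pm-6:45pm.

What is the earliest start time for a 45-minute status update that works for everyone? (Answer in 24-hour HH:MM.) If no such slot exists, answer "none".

16:30

Priya free within 09:00–19:00: 12:00–12:15, 16:15–19:00.
Gita free within 09:00–19:00: 10:30–11:15, 13:30–14:00, 16:00–19:00.
Priya ∩ Ulrich: 16:30–18:30.
Priya ∩ Ulrich ∩ Gita: 16:30–18:30.
Priya ∩ Ulrich ∩ Gita ∩ Maya: 16:30–17:15, 18:15–18:30.
Windows ≥ 45 min: 16:30–17:15.
Earliest such window starts at 16:30.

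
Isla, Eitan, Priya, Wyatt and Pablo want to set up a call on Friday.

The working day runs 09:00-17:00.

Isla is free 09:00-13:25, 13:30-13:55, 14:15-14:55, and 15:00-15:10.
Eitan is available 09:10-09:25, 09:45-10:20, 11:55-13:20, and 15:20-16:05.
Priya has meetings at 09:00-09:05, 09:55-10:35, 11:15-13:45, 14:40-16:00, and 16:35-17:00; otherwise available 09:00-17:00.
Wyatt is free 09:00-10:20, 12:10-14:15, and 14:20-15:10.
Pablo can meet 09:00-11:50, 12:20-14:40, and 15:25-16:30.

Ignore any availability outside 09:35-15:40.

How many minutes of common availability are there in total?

Priya free within 09:00–17:00: 09:05–09:55, 10:35–11:15, 13:45–14:40, 16:00–16:35.
Isla ∩ Eitan: 09:10–09:25, 09:45–10:20, 11:55–13:20.
Isla ∩ Eitan ∩ Priya: 09:10–09:25, 09:45–09:55.
Isla ∩ Eitan ∩ Priya ∩ Wyatt: 09:10–09:25, 09:45–09:55.
Isla ∩ Eitan ∩ Priya ∩ Wyatt ∩ Pablo: 09:10–09:25, 09:45–09:55.
Restricted to 09:35–15:40: 09:45–09:55.
Total common minutes: 10.

10 minutes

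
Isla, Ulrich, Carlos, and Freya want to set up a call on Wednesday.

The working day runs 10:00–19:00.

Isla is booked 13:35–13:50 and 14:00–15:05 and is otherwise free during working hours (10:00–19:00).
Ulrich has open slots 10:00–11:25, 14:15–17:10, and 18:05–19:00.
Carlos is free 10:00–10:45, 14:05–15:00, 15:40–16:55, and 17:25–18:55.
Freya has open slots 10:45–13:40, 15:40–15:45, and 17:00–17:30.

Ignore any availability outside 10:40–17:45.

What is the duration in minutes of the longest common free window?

5 minutes

Isla free within 10:00–19:00: 10:00–13:35, 13:50–14:00, 15:05–19:00.
Isla ∩ Ulrich: 10:00–11:25, 15:05–17:10, 18:05–19:00.
Isla ∩ Ulrich ∩ Carlos: 10:00–10:45, 15:40–16:55, 18:05–18:55.
Isla ∩ Ulrich ∩ Carlos ∩ Freya: 15:40–15:45.
Restricted to 10:40–17:45: 15:40–15:45.
Single common window of 5 minutes.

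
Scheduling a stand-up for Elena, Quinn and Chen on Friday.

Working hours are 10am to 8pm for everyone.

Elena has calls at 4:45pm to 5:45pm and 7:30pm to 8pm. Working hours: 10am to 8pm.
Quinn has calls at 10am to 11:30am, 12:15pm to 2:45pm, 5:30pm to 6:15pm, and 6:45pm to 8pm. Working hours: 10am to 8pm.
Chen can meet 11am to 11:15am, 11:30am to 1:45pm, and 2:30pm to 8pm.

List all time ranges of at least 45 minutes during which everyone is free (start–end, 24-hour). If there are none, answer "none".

11:30–12:15, 14:45–16:45

Elena free within 10:00–20:00: 10:00–16:45, 17:45–19:30.
Quinn free within 10:00–20:00: 11:30–12:15, 14:45–17:30, 18:15–18:45.
Elena ∩ Quinn: 11:30–12:15, 14:45–16:45, 18:15–18:45.
Elena ∩ Quinn ∩ Chen: 11:30–12:15, 14:45–16:45, 18:15–18:45.
Windows ≥ 45 min: 11:30–12:15, 14:45–16:45.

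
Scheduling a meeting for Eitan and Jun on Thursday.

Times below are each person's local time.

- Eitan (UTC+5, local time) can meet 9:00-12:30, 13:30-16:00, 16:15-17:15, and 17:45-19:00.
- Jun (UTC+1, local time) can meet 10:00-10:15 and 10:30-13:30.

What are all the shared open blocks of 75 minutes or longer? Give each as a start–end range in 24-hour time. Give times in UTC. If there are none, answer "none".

Eitan → UTC: 04:00–07:30, 08:30–11:00, 11:15–12:15, 12:45–14:00.
Jun → UTC: 09:00–09:15, 09:30–12:30.
Eitan ∩ Jun: 09:00–09:15, 09:30–11:00, 11:15–12:15.
Windows ≥ 75 min: 09:30–11:00.

09:30–11:00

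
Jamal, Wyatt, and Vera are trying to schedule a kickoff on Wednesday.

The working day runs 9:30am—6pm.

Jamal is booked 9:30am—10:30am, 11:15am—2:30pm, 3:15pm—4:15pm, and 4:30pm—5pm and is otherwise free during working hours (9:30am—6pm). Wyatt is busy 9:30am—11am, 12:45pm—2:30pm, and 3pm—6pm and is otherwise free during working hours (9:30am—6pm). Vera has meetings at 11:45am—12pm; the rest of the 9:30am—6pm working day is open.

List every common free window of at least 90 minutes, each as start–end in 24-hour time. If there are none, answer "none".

none

Jamal free within 09:30–18:00: 10:30–11:15, 14:30–15:15, 16:15–16:30, 17:00–18:00.
Wyatt free within 09:30–18:00: 11:00–12:45, 14:30–15:00.
Vera free within 09:30–18:00: 09:30–11:45, 12:00–18:00.
Jamal ∩ Wyatt: 11:00–11:15, 14:30–15:00.
Jamal ∩ Wyatt ∩ Vera: 11:00–11:15, 14:30–15:00.
Windows ≥ 90 min: (none).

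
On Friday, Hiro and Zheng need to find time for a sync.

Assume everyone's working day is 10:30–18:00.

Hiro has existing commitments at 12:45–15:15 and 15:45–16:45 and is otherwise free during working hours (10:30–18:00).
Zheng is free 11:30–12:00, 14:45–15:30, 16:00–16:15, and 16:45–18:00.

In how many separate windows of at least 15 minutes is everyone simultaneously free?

3

Hiro free within 10:30–18:00: 10:30–12:45, 15:15–15:45, 16:45–18:00.
Hiro ∩ Zheng: 11:30–12:00, 15:15–15:30, 16:45–18:00.
Windows ≥ 15 min: 11:30–12:00, 15:15–15:30, 16:45–18:00.
That's 3 windows.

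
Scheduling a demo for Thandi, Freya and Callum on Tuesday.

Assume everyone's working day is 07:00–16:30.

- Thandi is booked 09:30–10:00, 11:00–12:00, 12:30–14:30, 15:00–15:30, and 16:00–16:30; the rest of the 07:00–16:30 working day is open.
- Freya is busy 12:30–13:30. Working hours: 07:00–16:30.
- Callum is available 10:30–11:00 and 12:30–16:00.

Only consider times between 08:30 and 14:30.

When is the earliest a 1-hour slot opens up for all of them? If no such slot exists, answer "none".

Thandi free within 07:00–16:30: 07:00–09:30, 10:00–11:00, 12:00–12:30, 14:30–15:00, 15:30–16:00.
Freya free within 07:00–16:30: 07:00–12:30, 13:30–16:30.
Thandi ∩ Freya: 07:00–09:30, 10:00–11:00, 12:00–12:30, 14:30–15:00, 15:30–16:00.
Thandi ∩ Freya ∩ Callum: 10:30–11:00, 14:30–15:00, 15:30–16:00.
Restricted to 08:30–14:30: 10:30–11:00.
Windows ≥ 60 min: (none).

none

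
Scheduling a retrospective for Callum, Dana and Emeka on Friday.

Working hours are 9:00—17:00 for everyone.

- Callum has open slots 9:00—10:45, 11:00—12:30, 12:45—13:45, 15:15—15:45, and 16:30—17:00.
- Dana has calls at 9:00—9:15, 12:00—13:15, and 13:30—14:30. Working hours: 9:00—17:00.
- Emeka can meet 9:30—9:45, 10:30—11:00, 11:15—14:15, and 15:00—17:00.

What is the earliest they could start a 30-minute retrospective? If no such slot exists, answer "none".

11:15

Dana free within 09:00–17:00: 09:15–12:00, 13:15–13:30, 14:30–17:00.
Callum ∩ Dana: 09:15–10:45, 11:00–12:00, 13:15–13:30, 15:15–15:45, 16:30–17:00.
Callum ∩ Dana ∩ Emeka: 09:30–09:45, 10:30–10:45, 11:15–12:00, 13:15–13:30, 15:15–15:45, 16:30–17:00.
Windows ≥ 30 min: 11:15–12:00, 15:15–15:45, 16:30–17:00.
Earliest such window starts at 11:15.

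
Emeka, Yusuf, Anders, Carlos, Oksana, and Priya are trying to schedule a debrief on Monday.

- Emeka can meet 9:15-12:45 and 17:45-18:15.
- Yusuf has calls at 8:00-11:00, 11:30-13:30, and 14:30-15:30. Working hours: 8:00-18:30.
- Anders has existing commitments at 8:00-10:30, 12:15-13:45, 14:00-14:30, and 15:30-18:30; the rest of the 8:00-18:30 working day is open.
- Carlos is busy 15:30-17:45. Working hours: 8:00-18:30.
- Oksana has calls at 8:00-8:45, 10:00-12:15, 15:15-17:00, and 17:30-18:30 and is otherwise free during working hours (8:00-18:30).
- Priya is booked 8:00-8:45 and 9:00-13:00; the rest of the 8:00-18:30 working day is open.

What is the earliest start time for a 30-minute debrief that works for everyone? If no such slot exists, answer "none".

none

Yusuf free within 08:00–18:30: 11:00–11:30, 13:30–14:30, 15:30–18:30.
Anders free within 08:00–18:30: 10:30–12:15, 13:45–14:00, 14:30–15:30.
Carlos free within 08:00–18:30: 08:00–15:30, 17:45–18:30.
Oksana free within 08:00–18:30: 08:45–10:00, 12:15–15:15, 17:00–17:30.
Priya free within 08:00–18:30: 08:45–09:00, 13:00–18:30.
Emeka ∩ Yusuf: 11:00–11:30, 17:45–18:15.
Emeka ∩ Yusuf ∩ Anders: 11:00–11:30.
Emeka ∩ Yusuf ∩ Anders ∩ Carlos: 11:00–11:30.
Emeka ∩ Yusuf ∩ Anders ∩ Carlos ∩ Oksana: (none).
Emeka ∩ Yusuf ∩ Anders ∩ Carlos ∩ Oksana ∩ Priya: (none).
Windows ≥ 30 min: (none).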